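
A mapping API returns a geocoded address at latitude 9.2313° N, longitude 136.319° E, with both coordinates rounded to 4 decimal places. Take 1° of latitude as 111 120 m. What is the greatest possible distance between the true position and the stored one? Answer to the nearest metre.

8 metres

Rounding to 4 decimal places leaves each coordinate within ±5e-05° of the true value.
Latitude error → 5e-05 × 111120 = 5.556 m along the meridian.
E–W at 9.2313°: 5e-05° × 111120 × cos 9.2313° = 5e-05 × 111120 × 0.9870 ≈ 5.48404 m.
Combining orthogonally: (5.556² + 5.48404²)^½ ≈ 7.80666 m.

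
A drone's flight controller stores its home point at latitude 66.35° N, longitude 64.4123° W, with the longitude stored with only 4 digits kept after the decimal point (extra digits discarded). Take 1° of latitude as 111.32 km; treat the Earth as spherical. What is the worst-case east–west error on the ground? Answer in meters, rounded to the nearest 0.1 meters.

Truncating at 4 decimal places can drop up to a full unit in the last place, so the longitude may be off by as much as 0.0001°.
Parallels shrink by cos φ, so at 66.35° a degree of longitude is 111320 × 0.4011 ≈ 44655.9 m.
East–west error: 0.0001° × 44655.9 m/° ≈ 4.46559 m.

4.5 meters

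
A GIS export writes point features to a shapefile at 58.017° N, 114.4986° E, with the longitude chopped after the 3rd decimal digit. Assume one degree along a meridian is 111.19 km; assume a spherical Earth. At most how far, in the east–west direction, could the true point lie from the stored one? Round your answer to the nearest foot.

Truncating at 3 decimal places can drop up to a full unit in the last place, so the longitude may be off by as much as 0.001°.
One degree of longitude at 58.017° is 111190 × cos 58.017° ≈ 111190 × 0.5297 = 58893.7 m.
So at most 0.001° × 58893.7 ≈ 58.8937 m east–west.
In feet: 58.8937 m ÷ 0.3048 ≈ 193.22 ft.

193 feet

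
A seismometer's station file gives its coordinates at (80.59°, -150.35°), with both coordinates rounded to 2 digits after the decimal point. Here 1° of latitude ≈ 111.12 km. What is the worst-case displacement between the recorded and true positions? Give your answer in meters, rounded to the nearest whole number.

Rounding to 2 decimal places leaves each coordinate within ±0.005° of the true value.
North–south component: 0.005° × 111120 = 555.6 m.
East–west component at 80.59°: 0.005° × 111120 × cos 80.59° ≈ 0.005 × 18167.9 ≈ 90.8396 m.
Combining orthogonally: (555.6² + 90.8396²)^½ ≈ 562.977 m.

563 meters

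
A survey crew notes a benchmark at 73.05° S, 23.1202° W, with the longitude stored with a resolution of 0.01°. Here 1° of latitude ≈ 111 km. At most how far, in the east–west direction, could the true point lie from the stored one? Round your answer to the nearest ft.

531 ft

With a 0.01° grid the true value lies within half a step, ±0.01°/2 = ±0.005°, of the stored one.
Parallels shrink by cos φ, so at 73.05° a degree of longitude is 111000 × 0.2915 ≈ 32360.6 m.
So at most 0.005° × 32360.6 ≈ 161.803 m east–west.
Converting: 161.803 m × 3.2808 ft/m ≈ 530.85 ft.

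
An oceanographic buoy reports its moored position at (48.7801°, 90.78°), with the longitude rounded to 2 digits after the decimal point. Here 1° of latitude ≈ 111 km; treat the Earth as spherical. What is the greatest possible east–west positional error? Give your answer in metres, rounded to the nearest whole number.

Rounding to 2 decimal places leaves the longitude within ±0.005° of the true value.
One degree of longitude at 48.7801° is 111000 × cos 48.7801° ≈ 111000 × 0.6590 = 73143.5 m.
So at most 0.005° × 73143.5 ≈ 365.718 m east–west.

366 metres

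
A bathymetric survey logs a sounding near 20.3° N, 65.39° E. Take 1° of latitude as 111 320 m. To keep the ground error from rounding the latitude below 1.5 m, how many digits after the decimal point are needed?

5

One degree of latitude covers 111320 m.
Rounding to N decimal places gives at most 0.5 × 10⁻ᴺ degrees of error, i.e. 0.5 × 10⁻ᴺ × 111320 m.
Need 0.5 × 111320 × 10⁻ᴺ ≤ 1.5 → 10⁻ᴺ ≤ 2.695e-05, so N ≥ 4.57.
At 4 places the error can reach 5.57 m, but 5 places keeps it to 0.557 m.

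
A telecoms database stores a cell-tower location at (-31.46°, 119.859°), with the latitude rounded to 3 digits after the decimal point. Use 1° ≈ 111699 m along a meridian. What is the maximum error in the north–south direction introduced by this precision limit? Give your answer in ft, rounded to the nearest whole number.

183 ft

Rounding to 3 decimal places leaves the latitude within ±0.0005° of the true value.
Along the meridian that is 0.0005° × 111699 m/° = 55.8495 m.
In feet: 55.8495 m ÷ 0.3048 ≈ 183.23 ft.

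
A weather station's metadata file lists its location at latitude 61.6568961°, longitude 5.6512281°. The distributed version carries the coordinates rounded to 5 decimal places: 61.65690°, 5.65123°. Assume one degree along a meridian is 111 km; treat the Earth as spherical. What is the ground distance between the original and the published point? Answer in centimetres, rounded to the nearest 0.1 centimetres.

The latitude changed by -0.0000039° and the longitude by -0.0000019°.
North–south shift: -0.0000039 × 111000 = -0.4329 m.
E–W at 61.6569°: -0.0000019° × 111000 × cos 61.6569° = -0.0000019 × 111000 × 0.4748 ≈ -0.100125 m.
Distance: √(0.4329² + 0.100125²) ≈ 0.444328 m.
That is 0.444328 m = 44.433 cm.

44.4 centimetres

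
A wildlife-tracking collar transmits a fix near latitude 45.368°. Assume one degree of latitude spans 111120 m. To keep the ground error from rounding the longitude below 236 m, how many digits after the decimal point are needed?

At 45.368° one degree of longitude covers 111120 × cos 45.368° ≈ 111120 × 0.7026 ≈ 78067.4 m.
N decimal places → at most half a unit in the last place, 0.5 × 10⁻ᴺ° = 78067.4/2 × 10⁻ᴺ m.
Need 0.5 × 78067.4 × 10⁻ᴺ ≤ 236 → 10⁻ᴺ ≤ 6.046e-03, so N ≥ 2.22.
So 3 decimal places suffice (39 m); 2 would allow up to 390 m.

3 decimal places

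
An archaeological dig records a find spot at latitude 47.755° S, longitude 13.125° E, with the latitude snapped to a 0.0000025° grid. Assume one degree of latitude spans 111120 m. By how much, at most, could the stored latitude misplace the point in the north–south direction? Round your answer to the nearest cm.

With a 0.0000025° grid the true value lies within half a step, ±0.0000025°/2 = ±1.25e-06°, of the stored one.
Along the meridian that is 1.25e-06° × 111120 m/° = 0.1389 m.
That is 0.1389 m = 13.89 cm.

14 cm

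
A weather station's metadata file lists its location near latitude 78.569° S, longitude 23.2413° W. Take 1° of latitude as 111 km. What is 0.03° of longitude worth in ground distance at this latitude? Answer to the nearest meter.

One degree of longitude here spans 111000 × cos 78.569° = 111000 × 0.1982 ≈ 21998.8 m; 0.03° of that is 659.965 m.

660 meters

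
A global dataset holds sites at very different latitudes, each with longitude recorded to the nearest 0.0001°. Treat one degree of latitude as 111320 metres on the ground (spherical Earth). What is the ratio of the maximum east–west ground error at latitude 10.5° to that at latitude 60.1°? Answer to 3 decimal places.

1.972

Rounding to 4 decimal places leaves the longitude within ±5e-05° of the true value.
Error at 10.5° = 5e-05° × 111320 × cos 10.5° ≈ 5.566 × 0.9833 = 5.4728 m.
Error at 60.1° = 5e-05° × 111320 × cos 60.1° ≈ 5.566 × 0.4985 = 2.7746 m.
The ratio reduces to cos 10.5° / cos 60.1° = 0.9833/0.4985 ≈ 1.9725.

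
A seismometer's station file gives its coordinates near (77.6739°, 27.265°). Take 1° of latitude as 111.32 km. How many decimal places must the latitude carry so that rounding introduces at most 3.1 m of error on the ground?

5

One degree of latitude covers 111320 m.
With N decimal places the half-ulp bound is 0.5·10⁻ᴺ°, or 0.5·10⁻ᴺ × 111320 m on the ground.
Need 0.5 × 111320 × 10⁻ᴺ ≤ 3.1 → 10⁻ᴺ ≤ 5.570e-05, so N ≥ 4.25.
At 4 places the error can reach 5.57 m, but 5 places keeps it to 0.557 m.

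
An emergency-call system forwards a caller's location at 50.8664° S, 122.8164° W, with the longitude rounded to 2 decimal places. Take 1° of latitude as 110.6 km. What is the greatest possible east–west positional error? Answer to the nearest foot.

1145 feet

Rounding to 2 decimal places leaves the longitude within ±0.005° of the true value.
At latitude 50.8664° a degree of longitude spans 110600 m × cos 50.8664° = 110600 × 0.6311 ≈ 69803.1 m.
So at most 0.005° × 69803.1 ≈ 349.015 m east–west.
Converting: 349.015 m × 3.2808 ft/m ≈ 1145.1 ft.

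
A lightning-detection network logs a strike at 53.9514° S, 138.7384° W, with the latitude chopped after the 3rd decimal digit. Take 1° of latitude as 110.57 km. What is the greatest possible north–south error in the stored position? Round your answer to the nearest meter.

Truncating at 3 decimal places can drop up to a full unit in the last place, so the latitude may be off by as much as 0.001°.
North–south distance: 0.001° × 110570 m/° = 110.57 m.

111 meters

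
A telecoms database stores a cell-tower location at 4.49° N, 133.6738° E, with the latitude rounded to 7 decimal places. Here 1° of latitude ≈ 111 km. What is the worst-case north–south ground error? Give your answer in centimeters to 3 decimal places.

Rounding to 7 decimal places leaves the latitude within ±5e-08° of the true value.
Along the meridian that is 5e-08° × 111000 m/° = 0.00555 m.
That is 0.00555 m = 0.555 cm.

0.555 centimeters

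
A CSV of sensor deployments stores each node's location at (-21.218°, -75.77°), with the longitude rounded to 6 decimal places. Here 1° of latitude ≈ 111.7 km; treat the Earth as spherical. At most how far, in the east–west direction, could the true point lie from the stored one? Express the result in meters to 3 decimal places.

0.052 meters

Rounding to 6 decimal places leaves the longitude within ±5e-07° of the true value.
Parallels shrink by cos φ, so at 21.218° a degree of longitude is 111700 × 0.9322 ≈ 104128 m.
So at most 5e-07° × 104128 ≈ 0.0520639 m east–west.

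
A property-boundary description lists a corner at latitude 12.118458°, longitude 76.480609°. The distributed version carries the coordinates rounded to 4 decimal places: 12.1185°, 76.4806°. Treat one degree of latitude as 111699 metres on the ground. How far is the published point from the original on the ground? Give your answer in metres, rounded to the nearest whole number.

5 metres

Δlat = 12.118458 − 12.1185 = -0.000042°; Δlon = 76.480609 − 76.4806 = +0.000009°.
North–south shift: -0.000042 × 111699 = -4.69136 m.
E–W at 12.1185°: 0.000009° × 111699 × cos 12.1185° = 0.000009 × 111699 × 0.9777 ≈ 0.982889 m.
Distance: √(4.69136² + 0.982889²) ≈ 4.79321 m.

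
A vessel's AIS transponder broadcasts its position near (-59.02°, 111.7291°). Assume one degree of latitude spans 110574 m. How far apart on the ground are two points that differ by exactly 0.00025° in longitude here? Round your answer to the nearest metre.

0.00025° of longitude at 59.02° is 0.00025 × 110574 × cos 59.02° ≈ 0.00025 × 56916.7 = 14.2292 m.

14 metres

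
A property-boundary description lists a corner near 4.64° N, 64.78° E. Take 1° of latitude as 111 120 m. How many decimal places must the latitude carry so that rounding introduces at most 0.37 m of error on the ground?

One degree of latitude covers 111120 m.
N decimal places → at most half a unit in the last place, 0.5 × 10⁻ᴺ° = 111120/2 × 10⁻ᴺ m.
Setting 55560 × 10⁻ᴺ ≤ 0.37 gives 10ᴺ ≥ 1.502e+05, i.e. N ≥ 5.18.
So 6 decimal places suffice (0.0556 m); 5 would allow up to 0.556 m.

6 decimal places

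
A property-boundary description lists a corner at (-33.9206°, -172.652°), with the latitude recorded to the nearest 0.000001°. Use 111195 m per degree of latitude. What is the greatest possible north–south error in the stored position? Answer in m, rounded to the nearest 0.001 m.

0.056 m

Rounding to 6 decimal places leaves the latitude within ±5e-07° of the true value.
North–south distance: 5e-07° × 111195 m/° = 0.0555975 m.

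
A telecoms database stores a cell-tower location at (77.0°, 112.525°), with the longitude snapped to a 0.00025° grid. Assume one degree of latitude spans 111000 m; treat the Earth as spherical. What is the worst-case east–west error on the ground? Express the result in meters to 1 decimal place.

With a 0.00025° grid the true value lies within half a step, ±0.00025°/2 = ±0.000125°, of the stored one.
One degree of longitude at 77° is 111000 × cos 77° ≈ 111000 × 0.2250 = 24969.6 m.
East–west error: 0.000125° × 24969.6 m/° ≈ 3.1212 m.

3.1 meters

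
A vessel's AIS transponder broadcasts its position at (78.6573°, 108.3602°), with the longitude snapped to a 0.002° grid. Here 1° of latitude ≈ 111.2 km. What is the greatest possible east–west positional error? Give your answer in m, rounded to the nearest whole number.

22 m

With a 0.002° grid the true value lies within half a step, ±0.002°/2 = ±0.001°, of the stored one.
At latitude 78.6573° a degree of longitude spans 111200 m × cos 78.6573° = 111200 × 0.1967 ≈ 21870.5 m.
So at most 0.001° × 21870.5 ≈ 21.8705 m east–west.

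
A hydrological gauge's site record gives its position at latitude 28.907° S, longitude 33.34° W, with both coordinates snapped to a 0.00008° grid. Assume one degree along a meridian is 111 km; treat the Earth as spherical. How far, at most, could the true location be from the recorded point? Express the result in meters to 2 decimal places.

5.90 meters

With a 0.00008° grid the true value lies within half a step, ±0.00008°/2 = ±4e-05°, of the stored one.
Latitude error → 4e-05 × 111000 = 4.44 m along the meridian.
East–west component at 28.907°: 4e-05° × 111000 × cos 28.907° ≈ 4e-05 × 97170 ≈ 3.8868 m.
The two errors are perpendicular, so the maximum displacement is √(4.44² + 3.8868²) ≈ 5.90092 m.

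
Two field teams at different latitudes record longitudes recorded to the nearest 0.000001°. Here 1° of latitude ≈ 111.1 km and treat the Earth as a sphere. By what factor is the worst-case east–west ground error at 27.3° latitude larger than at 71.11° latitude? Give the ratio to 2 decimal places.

2.74

Rounding to 6 decimal places leaves the longitude within ±5e-07° of the true value.
Error at 27.3° = 5e-07° × 111100 × cos 27.3° ≈ 0.05555 × 0.8886 = 0.049363 m.
At 71.11°: 5e-07° × 111100 × cos 71.11° = 5e-07 × 111100 × 0.3238 ≈ 0.017984 m.
Ratio: 0.049363 / 0.017984 = cos 27.3° / cos 71.11° ≈ 2.7447.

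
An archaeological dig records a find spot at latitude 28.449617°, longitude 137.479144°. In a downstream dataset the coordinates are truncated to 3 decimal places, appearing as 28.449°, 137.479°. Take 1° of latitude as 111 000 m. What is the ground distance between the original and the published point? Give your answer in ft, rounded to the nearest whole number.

The latitude changed by +0.000617° and the longitude by +0.000144°.
N–S: 0.000617° × 111000 m/° = 68.487 m.
E–W at 28.449°: 0.000144° × 111000 × cos 28.449° = 0.000144 × 111000 × 0.8792 ≈ 14.0538 m.
Hypotenuse of the two orthogonal shifts: √(68.487² + 14.0538²) = 69.9141 m.
In feet: 69.9141 m ÷ 0.3048 ≈ 229.38 ft.

229 ft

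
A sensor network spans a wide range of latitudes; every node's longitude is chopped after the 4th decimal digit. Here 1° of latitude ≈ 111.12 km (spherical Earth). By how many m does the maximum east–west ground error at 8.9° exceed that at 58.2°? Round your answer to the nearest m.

5 m

Truncating at 4 decimal places can drop up to a full unit in the last place, so the longitude may be off by as much as 0.0001°.
At 8.9°: 0.0001° × 111120 × cos 8.9° = 0.0001 × 111120 × 0.9880 ≈ 10.978 m.
At 58.2°: 0.0001° × 111120 × cos 58.2° = 0.0001 × 111120 × 0.5270 ≈ 5.8555 m.
Difference: 10.978 − 5.8555 = 5.1227 m.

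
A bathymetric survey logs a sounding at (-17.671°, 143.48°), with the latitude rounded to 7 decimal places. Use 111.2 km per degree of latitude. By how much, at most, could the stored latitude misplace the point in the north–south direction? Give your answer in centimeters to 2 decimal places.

0.56 centimeters

Rounding to 7 decimal places leaves the latitude within ±5e-08° of the true value.
Along the meridian that is 5e-08° × 111200 m/° = 0.00556 m.
That is 0.00556 m = 0.556 cm.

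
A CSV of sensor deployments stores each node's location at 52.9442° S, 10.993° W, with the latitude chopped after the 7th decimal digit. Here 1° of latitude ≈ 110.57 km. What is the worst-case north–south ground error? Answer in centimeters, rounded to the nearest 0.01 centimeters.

1.11 centimeters

Truncating at 7 decimal places can drop up to a full unit in the last place, so the latitude may be off by as much as 1e-07°.
Along the meridian that is 1e-07° × 110570 m/° = 0.011057 m.
That is 0.011057 m = 1.1057 cm.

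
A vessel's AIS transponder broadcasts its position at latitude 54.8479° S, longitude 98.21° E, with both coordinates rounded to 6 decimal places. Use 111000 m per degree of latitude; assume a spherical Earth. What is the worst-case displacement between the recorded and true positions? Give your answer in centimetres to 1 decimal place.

Rounding to 6 decimal places leaves each coordinate within ±5e-07° of the true value.
Latitude error → 5e-07 × 111000 = 0.0555 m along the meridian.
Longitude error → 5e-07 × 111000 × cos 54.8479° = 5e-07 × 111000 × 0.5757 ≈ 0.0319541 m.
Combining orthogonally: (0.0555² + 0.0319541²)^½ ≈ 0.0640415 m.
That is 0.0640415 m = 6.4041 cm.

6.4 centimetres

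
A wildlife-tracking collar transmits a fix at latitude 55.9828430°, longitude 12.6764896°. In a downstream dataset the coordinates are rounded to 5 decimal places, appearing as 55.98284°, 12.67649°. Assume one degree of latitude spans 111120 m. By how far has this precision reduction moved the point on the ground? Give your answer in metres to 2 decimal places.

Δlat = 55.9828430 − 55.98284 = +0.0000030°; Δlon = 12.6764896 − 12.67649 = -0.0000004°.
N–S: 0.0000030° × 111120 m/° = 0.33336 m.
E–W at 55.9828°: -0.0000004° × 111120 × cos 55.9828° = -0.0000004 × 111120 × 0.5594 ≈ -0.024866 m.
Hypotenuse of the two orthogonal shifts: √(0.33336² + 0.024866²) = 0.334286 m.

0.33 metres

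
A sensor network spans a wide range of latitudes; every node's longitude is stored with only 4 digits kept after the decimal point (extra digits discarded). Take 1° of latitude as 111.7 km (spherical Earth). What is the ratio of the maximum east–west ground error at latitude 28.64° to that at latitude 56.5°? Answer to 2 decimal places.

1.59

Truncating at 4 decimal places can drop up to a full unit in the last place, so the longitude may be off by as much as 0.0001°.
Error at 28.64° = 0.0001° × 111700 × cos 28.64° ≈ 11.17 × 0.8776 = 9.8033 m.
At 56.5°: 0.0001° × 111700 × cos 56.5° = 0.0001 × 111700 × 0.5519 ≈ 6.1651 m.
The ratio reduces to cos 28.64° / cos 56.5° = 0.8776/0.5519 ≈ 1.5901.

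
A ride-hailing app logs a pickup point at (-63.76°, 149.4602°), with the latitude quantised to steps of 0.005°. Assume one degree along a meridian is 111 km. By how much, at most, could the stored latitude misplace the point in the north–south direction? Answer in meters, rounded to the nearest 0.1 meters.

With a 0.005° grid the true value lies within half a step, ±0.005°/2 = ±0.0025°, of the stored one.
Along the meridian that is 0.0025° × 111000 m/° = 277.5 m.

277.5 meters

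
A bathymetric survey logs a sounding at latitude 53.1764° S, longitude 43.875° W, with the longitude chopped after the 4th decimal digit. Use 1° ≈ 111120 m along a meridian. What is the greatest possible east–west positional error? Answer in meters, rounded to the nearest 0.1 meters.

6.7 meters

Truncating at 4 decimal places can drop up to a full unit in the last place, so the longitude may be off by as much as 0.0001°.
At latitude 53.1764° a degree of longitude spans 111120 m × cos 53.1764° = 111120 × 0.5994 ≈ 66600.1 m.
So at most 0.0001° × 66600.1 ≈ 6.66001 m east–west.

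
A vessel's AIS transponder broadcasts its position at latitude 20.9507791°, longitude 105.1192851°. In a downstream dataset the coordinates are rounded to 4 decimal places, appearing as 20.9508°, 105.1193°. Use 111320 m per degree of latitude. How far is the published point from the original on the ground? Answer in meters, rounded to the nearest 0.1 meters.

Δlat = 20.9507791 − 20.9508 = -0.0000209°; Δlon = 105.1192851 − 105.1193 = -0.0000149°.
N–S: -0.0000209° × 111320 m/° = -2.32659 m.
E–W at 20.9508°: -0.0000149° × 111320 × cos 20.9508° = -0.0000149 × 111320 × 0.9339 ≈ -1.54901 m.
Distance: √(2.32659² + 1.54901²) ≈ 2.79507 m.

2.8 meters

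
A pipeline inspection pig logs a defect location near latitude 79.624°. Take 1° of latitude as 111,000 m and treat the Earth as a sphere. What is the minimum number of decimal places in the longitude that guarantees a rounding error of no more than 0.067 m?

At 79.624° one degree of longitude covers 111000 × cos 79.624° ≈ 111000 × 0.1801 ≈ 19991.9 m.
Rounding to N decimal places gives at most 0.5 × 10⁻ᴺ degrees of error, i.e. 0.5 × 10⁻ᴺ × 19991.9 m.
Need 0.5 × 19991.9 × 10⁻ᴺ ≤ 0.067 → 10⁻ᴺ ≤ 6.703e-06, so N ≥ 5.17.
So 6 decimal places suffice (0.01 m); 5 would allow up to 0.1 m.

6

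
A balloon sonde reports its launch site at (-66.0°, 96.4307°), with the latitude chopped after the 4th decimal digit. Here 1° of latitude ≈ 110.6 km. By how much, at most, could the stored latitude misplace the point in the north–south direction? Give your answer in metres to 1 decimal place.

Truncating at 4 decimal places can drop up to a full unit in the last place, so the latitude may be off by as much as 0.0001°.
North–south distance: 0.0001° × 110600 m/° = 11.06 m.

11.1 metres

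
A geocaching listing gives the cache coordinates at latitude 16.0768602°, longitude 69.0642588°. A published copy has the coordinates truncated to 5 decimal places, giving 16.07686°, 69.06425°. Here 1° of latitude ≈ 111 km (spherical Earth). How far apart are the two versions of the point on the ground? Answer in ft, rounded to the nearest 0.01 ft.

3.08 ft

The latitude changed by +0.0000002° and the longitude by +0.0000088°.
N–S: 0.0000002° × 111000 m/° = 0.0222 m.
East–west at this latitude: 0.0000088° × 111000 × cos 16.0769° ≈ 0.0000088 × 106659 = 0.938598 m.
Distance: √(0.0222² + 0.938598²) ≈ 0.938861 m.
Converting: 0.938861 m × 3.2808 ft/m ≈ 3.0803 ft.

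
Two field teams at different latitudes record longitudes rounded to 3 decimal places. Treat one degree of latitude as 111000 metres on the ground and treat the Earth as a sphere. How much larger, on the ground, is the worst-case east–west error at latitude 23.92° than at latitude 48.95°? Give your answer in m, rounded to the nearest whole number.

Rounding to 3 decimal places leaves the longitude within ±0.0005° of the true value.
Error at 23.92° = 0.0005° × 111000 × cos 23.92° ≈ 55.5 × 0.9141 = 50.733 m.
At 48.95°: 0.0005° × 111000 × cos 48.95° = 0.0005 × 111000 × 0.6567 ≈ 36.448 m.
So the lower-latitude error exceeds the higher by 50.733 − 36.448 = 14.285 m.

14 m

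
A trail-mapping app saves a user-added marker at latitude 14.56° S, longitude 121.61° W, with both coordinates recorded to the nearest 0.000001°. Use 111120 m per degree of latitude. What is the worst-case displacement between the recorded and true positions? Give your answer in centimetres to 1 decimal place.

7.7 centimetres

Rounding to 6 decimal places leaves each coordinate within ±5e-07° of the true value.
Latitude error → 5e-07 × 111120 = 0.05556 m along the meridian.
Longitude error → 5e-07 × 111120 × cos 14.56° = 5e-07 × 111120 × 0.9679 ≈ 0.0537757 m.
The two errors are perpendicular, so the maximum displacement is √(0.05556² + 0.0537757²) ≈ 0.0773223 m.
That is 0.0773223 m = 7.7322 cm.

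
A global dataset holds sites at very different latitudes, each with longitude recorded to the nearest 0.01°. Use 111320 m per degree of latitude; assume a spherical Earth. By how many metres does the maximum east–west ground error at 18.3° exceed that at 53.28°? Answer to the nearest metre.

196 metres

Rounding to 2 decimal places leaves the longitude within ±0.005° of the true value.
At 18.3°: 0.005° × 111320 × cos 18.3° = 0.005 × 111320 × 0.9494 ≈ 528.45 m.
At 53.28°: 0.005° × 111320 × cos 53.28° = 0.005 × 111320 × 0.5979 ≈ 332.79 m.
So the lower-latitude error exceeds the higher by 528.45 − 332.79 = 195.66 m.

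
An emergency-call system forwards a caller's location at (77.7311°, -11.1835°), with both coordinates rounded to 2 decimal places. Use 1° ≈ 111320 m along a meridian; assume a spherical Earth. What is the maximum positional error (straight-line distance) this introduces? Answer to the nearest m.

Rounding to 2 decimal places leaves each coordinate within ±0.005° of the true value.
Latitude error → 0.005 × 111320 = 556.6 m along the meridian.
Longitude error → 0.005 × 111320 × cos 77.7311° = 0.005 × 111320 × 0.2125 ≈ 118.278 m.
Combining orthogonally: (556.6² + 118.278²)^½ ≈ 569.028 m.

569 m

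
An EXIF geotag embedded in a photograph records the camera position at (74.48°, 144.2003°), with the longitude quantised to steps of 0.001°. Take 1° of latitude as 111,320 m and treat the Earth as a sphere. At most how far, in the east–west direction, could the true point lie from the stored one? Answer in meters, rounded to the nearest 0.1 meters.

14.9 meters

With a 0.001° grid the true value lies within half a step, ±0.001°/2 = ±0.0005°, of the stored one.
Parallels shrink by cos φ, so at 74.48° a degree of longitude is 111320 × 0.2676 ≈ 29786.4 m.
Maximum E–W displacement: 0.0005 × 29786.4 = 14.8932 m.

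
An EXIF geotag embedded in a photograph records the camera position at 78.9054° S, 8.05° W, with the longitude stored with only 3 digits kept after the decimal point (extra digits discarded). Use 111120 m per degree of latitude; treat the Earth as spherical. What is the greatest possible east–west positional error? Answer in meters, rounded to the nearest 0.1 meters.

21.4 meters

Truncating at 3 decimal places can drop up to a full unit in the last place, so the longitude may be off by as much as 0.001°.
At latitude 78.9054° a degree of longitude spans 111120 m × cos 78.9054° = 111120 × 0.1924 ≈ 21382.8 m.
Maximum E–W displacement: 0.001 × 21382.8 = 21.3828 m.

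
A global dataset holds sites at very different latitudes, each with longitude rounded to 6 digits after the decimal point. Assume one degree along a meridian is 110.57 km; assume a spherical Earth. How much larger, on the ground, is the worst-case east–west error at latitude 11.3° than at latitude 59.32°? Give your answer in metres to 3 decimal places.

0.026 metres

Rounding to 6 decimal places leaves the longitude within ±5e-07° of the true value.
At 11.3°: 5e-07° × 110570 × cos 11.3° = 5e-07 × 110570 × 0.9806 ≈ 0.054213 m.
Error at 59.32° = 5e-07° × 110570 × cos 59.32° ≈ 0.055285 × 0.5102 = 0.028209 m.
Difference: 0.054213 − 0.028209 = 0.026005 m.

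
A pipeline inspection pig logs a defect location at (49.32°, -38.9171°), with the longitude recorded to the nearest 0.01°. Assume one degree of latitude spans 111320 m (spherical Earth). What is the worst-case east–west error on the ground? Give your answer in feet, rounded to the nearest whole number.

1190 feet

Rounding to 2 decimal places leaves the longitude within ±0.005° of the true value.
One degree of longitude at 49.32° is 111320 × cos 49.32° ≈ 111320 × 0.6518 = 72562.1 m.
East–west error: 0.005° × 72562.1 m/° ≈ 362.811 m.
In feet: 362.811 m ÷ 0.3048 ≈ 1190.3 ft.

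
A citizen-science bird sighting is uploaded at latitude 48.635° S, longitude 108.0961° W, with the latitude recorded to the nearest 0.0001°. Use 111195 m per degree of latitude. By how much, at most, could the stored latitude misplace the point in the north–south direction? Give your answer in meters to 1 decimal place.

Rounding to 4 decimal places leaves the latitude within ±5e-05° of the true value.
So the N–S error is at most 5e-05 × 111195 = 5.55975 m.

5.6 meters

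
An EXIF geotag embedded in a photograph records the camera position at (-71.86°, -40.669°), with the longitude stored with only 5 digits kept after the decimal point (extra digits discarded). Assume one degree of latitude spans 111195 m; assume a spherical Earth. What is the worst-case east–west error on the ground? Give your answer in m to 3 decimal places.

0.346 m

Truncating at 5 decimal places can drop up to a full unit in the last place, so the longitude may be off by as much as 1e-05°.
One degree of longitude at 71.86° is 111195 × cos 71.86° ≈ 111195 × 0.3113 = 34619.4 m.
So at most 1e-05° × 34619.4 ≈ 0.346194 m east–west.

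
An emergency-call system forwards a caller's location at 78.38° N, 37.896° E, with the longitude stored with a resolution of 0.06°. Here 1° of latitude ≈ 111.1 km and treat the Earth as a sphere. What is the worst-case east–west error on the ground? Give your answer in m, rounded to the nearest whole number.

With a 0.06° grid the true value lies within half a step, ±0.06°/2 = ±0.03°, of the stored one.
Parallels shrink by cos φ, so at 78.38° a degree of longitude is 111100 × 0.2014 ≈ 22377.7 m.
Maximum E–W displacement: 0.03 × 22377.7 = 671.332 m.

671 m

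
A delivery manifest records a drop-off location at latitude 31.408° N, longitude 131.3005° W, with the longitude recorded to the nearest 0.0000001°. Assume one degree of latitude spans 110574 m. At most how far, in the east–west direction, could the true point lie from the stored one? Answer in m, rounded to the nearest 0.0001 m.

Rounding to 7 decimal places leaves the longitude within ±5e-08° of the true value.
At latitude 31.408° a degree of longitude spans 110574 m × cos 31.408° = 110574 × 0.8535 ≈ 94372.5 m.
Maximum E–W displacement: 5e-08 × 94372.5 = 0.00471862 m.

0.0047 m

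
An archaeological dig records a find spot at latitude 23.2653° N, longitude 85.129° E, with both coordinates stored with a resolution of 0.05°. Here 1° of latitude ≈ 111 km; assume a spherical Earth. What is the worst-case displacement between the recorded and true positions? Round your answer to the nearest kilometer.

With a 0.05° grid the true value lies within half a step, ±0.05°/2 = ±0.025°, of the stored one.
North–south component: 0.025° × 111000 = 2775 m.
E–W at 23.2653°: 0.025° × 111000 × cos 23.2653° = 0.025 × 111000 × 0.9187 ≈ 2549.35 m.
The two errors are perpendicular, so the maximum displacement is √(2775² + 2549.35²) ≈ 3768.27 m.
That is 3768.27 m = 3.7683 km.

4 kilometers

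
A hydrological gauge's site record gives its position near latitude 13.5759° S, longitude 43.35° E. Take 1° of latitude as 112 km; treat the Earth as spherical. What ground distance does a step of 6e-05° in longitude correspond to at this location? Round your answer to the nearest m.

7 m

At 13.5759° a degree of longitude is 112000 × cos 13.5759° ≈ 108871 m, so 6e-05° corresponds to 6.53224 m.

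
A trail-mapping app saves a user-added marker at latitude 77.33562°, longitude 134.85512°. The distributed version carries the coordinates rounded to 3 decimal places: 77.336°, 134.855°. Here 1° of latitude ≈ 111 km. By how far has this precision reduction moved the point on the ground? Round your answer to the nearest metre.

42 metres

Δlat = 77.33562 − 77.336 = -0.00038°; Δlon = 134.85512 − 134.855 = +0.00012°.
North–south shift: -0.00038 × 111000 = -42.18 m.
East–west at this latitude: 0.00012° × 111000 × cos 77.336° ≈ 0.00012 × 24334.9 = 2.92019 m.
Hypotenuse of the two orthogonal shifts: √(42.18² + 2.92019²) = 42.281 m.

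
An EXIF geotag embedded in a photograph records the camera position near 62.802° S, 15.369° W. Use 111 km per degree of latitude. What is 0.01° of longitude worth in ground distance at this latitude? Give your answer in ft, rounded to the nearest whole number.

1665 ft

At 62.802° a degree of longitude is 111000 × cos 62.802° ≈ 50734.4 m, so 0.01° corresponds to 507.344 m.
Converting: 507.344 m × 3.2808 ft/m ≈ 1664.5 ft.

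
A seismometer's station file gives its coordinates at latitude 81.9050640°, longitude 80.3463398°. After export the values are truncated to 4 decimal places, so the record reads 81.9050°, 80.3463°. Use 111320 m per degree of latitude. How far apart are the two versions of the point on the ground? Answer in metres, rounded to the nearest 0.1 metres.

The latitude changed by +0.0000640° and the longitude by +0.0000398°.
N–S: 0.0000640° × 111320 m/° = 7.12448 m.
E–W at 81.905°: 0.0000398° × 111320 × cos 81.905° = 0.0000398 × 111320 × 0.1408 ≈ 0.623885 m.
Combined displacement = (7.12448² + 0.623885²)^½ ≈ 7.15174 m.

7.2 metres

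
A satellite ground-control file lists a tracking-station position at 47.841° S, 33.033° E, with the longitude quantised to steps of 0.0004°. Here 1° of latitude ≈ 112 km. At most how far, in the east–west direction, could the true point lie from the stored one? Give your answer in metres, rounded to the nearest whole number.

With a 0.0004° grid the true value lies within half a step, ±0.0004°/2 = ±0.0002°, of the stored one.
One degree of longitude at 47.841° is 112000 × cos 47.841° ≈ 112000 × 0.6712 = 75173.3 m.
So at most 0.0002° × 75173.3 ≈ 15.0347 m east–west.

15 metres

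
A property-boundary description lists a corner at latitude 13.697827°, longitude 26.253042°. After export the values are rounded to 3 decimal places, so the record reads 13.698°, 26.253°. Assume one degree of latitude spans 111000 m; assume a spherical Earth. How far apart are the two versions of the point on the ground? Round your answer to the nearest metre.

20 metres

Δlat = 13.697827 − 13.698 = -0.000173°; Δlon = 26.253042 − 26.253 = +0.000042°.
North–south shift: -0.000173 × 111000 = -19.203 m.
East–west at this latitude: 0.000042° × 111000 × cos 13.698° ≈ 0.000042 × 107843 = 4.5294 m.
Distance: √(19.203² + 4.5294²) ≈ 19.7299 m.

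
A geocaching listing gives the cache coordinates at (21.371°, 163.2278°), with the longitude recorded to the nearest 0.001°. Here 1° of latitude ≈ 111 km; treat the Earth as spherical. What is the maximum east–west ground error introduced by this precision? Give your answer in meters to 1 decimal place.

51.7 meters

Rounding to 3 decimal places leaves the longitude within ±0.0005° of the true value.
One degree of longitude at 21.371° is 111000 × cos 21.371° ≈ 111000 × 0.9312 = 103368 m.
So at most 0.0005° × 103368 ≈ 51.6838 m east–west.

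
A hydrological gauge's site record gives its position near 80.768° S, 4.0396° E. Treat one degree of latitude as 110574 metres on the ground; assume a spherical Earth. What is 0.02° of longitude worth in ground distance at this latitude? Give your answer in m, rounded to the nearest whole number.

355 m

One degree of longitude here spans 110574 × cos 80.768° = 110574 × 0.1604 ≈ 17739.7 m; 0.02° of that is 354.793 m.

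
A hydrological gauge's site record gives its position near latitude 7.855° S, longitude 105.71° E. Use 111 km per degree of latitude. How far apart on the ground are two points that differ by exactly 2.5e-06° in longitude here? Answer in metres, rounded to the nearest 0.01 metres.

2.5e-06° of longitude at 7.855° is 2.5e-06 × 111000 × cos 7.855° ≈ 2.5e-06 × 109958 = 0.274896 m.

0.27 metres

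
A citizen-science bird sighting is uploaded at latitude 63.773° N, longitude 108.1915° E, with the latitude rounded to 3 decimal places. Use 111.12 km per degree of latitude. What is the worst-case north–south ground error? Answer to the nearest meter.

Rounding to 3 decimal places leaves the latitude within ±0.0005° of the true value.
North–south distance: 0.0005° × 111120 m/° = 55.56 m.

56 meters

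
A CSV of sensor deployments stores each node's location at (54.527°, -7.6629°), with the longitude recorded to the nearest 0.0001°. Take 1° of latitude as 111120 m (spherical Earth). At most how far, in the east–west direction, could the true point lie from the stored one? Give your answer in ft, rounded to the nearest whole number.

11 ft

Rounding to 4 decimal places leaves the longitude within ±5e-05° of the true value.
Parallels shrink by cos φ, so at 54.527° a degree of longitude is 111120 × 0.5803 ≈ 64485.1 m.
Maximum E–W displacement: 5e-05 × 64485.1 = 3.22425 m.
Converting: 3.22425 m × 3.2808 ft/m ≈ 10.578 ft.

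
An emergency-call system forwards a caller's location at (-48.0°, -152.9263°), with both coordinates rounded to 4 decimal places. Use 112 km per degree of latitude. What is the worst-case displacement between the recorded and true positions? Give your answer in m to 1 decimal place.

Rounding to 4 decimal places leaves each coordinate within ±5e-05° of the true value.
Latitude error → 5e-05 × 112000 = 5.6 m along the meridian.
Longitude error → 5e-05 × 112000 × cos 48° = 5e-05 × 112000 × 0.6691 ≈ 3.74713 m.
Worst case both components are at the extreme and orthogonal: √(5.6² + 3.74713²) ≈ 6.73803 m.

6.7 m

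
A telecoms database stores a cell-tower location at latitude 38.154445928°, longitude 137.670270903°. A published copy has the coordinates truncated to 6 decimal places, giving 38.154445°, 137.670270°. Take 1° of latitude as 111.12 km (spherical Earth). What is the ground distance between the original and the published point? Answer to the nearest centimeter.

13 centimeters

The latitude changed by +0.000000928° and the longitude by +0.000000903°.
North–south shift: 0.000000928 × 111120 = 0.103119 m.
E–W at 38.1544°: 0.000000903° × 111120 × cos 38.1544° = 0.000000903 × 111120 × 0.7863 ≈ 0.0789033 m.
Combined displacement = (0.103119² + 0.0789033²)^½ ≈ 0.129843 m.
That is 0.129843 m = 12.984 cm.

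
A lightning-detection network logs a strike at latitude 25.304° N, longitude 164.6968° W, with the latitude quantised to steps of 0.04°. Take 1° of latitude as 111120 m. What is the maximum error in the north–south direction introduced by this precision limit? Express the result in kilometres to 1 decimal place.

With a 0.04° grid the true value lies within half a step, ±0.04°/2 = ±0.02°, of the stored one.
North–south distance: 0.02° × 111120 m/° = 2222.4 m.
That is 2222.4 m = 2.2224 km.

2.2 kilometres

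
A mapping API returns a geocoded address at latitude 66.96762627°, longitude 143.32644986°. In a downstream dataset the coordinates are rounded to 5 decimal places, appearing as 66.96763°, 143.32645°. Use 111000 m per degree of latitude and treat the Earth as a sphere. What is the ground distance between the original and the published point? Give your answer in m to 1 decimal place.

0.4 m

The latitude changed by -0.00000373° and the longitude by -0.00000014°.
N–S: -0.00000373° × 111000 m/° = -0.41403 m.
E–W at 66.9676°: -0.00000014° × 111000 × cos 66.9676° = -0.00000014 × 111000 × 0.3913 ≈ -0.00608004 m.
Hypotenuse of the two orthogonal shifts: √(0.41403² + 0.00608004²) = 0.414075 m.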